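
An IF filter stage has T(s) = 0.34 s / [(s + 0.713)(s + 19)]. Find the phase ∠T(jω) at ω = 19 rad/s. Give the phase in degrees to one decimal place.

-42.9°

∠(j19) = 90.00°
∠(j19 + 0.713) = arctan(19/0.713) = 87.85°
∠(j19 + 19) = arctan(19/19) = 45.00°
∠T(j19) = 90.00° − (87.85° + 45.00°) = -42.85°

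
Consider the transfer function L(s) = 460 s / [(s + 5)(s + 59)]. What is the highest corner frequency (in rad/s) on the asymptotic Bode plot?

59 rad/s

Break frequencies occur at each pole and zero magnitude: 5 rad/s, 59 rad/s.
The highest is 59 rad/s.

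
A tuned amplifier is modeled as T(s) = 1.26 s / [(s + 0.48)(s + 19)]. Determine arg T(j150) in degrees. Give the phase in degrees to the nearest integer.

∠(j150) = 90.00°
∠(j150 + 0.48) = arctan(150/0.48) = 89.82°
∠(j150 + 19) = arctan(150/19) = 82.78°
∠T(j150) = 90.00° − (89.82° + 82.78°) = -82.60°

-83°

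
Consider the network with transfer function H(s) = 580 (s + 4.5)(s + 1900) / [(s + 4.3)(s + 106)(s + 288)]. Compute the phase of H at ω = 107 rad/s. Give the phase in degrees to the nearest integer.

∠(j107 + 4.5) = arctan(107/4.5) = 87.59°
∠(j107 + 1900) = arctan(107/1900) = 3.22°
∠(j107 + 4.3) = arctan(107/4.3) = 87.70°
∠(j107 + 106) = arctan(107/106) = 45.27°
∠(j107 + 288) = arctan(107/288) = 20.38°
∠H(j107) = 87.59° + 3.22° − (87.70° + 45.27° + 20.38°) = -62.53°

-63°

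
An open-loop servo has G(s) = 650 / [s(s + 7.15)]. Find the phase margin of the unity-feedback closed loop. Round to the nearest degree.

16°

Gain crossover: |G(jω)| = 1 at ω ≈ 25 rad s⁻¹.
∠G(j25) = −90° − arctan(25/7.15) ≈ -164.04°
PM = 180° + (-164.04°) = 15.96°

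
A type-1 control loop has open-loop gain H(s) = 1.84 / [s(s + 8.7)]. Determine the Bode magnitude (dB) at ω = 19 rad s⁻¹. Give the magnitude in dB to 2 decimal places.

|j19 + 8.7| = √(19² + 8.7²) = 20.9
|j19| = 19
|H(j19)| = 1.84 / (20.9 × 19) = 0.0046342
20 log₁₀(0.0046342) = -46.680 dB

-46.68 dB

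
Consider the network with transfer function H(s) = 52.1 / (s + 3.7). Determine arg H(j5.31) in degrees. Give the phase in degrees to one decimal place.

∠(j5.31 + 3.7) = arctan(5.31/3.7) = 55.13°
∠H(j5.31) = −55.13° = -55.13°

-55.1°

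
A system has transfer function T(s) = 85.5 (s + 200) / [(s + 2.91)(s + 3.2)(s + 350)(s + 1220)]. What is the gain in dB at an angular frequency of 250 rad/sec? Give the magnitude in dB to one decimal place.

|j250 + 200| = √(250² + 200²) = 320.2
|j250 + 2.91| = √(250² + 2.91²) = 250
|j250 + 3.2| = √(250² + 3.2²) = 250
|j250 + 350| = √(250² + 350²) = 430.1
|j250 + 1220| = √(250² + 1220²) = 1245
|T(j250)| = 85.5 × 320.2 / (250 × 250 × 430.1 × 1245) = 8.1753e-07
20 log₁₀(8.1753e-07) = -121.75 dB

-121.7 dB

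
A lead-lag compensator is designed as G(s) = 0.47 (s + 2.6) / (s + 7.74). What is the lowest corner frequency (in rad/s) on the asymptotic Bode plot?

Break frequencies occur at each pole and zero magnitude: 2.6 rad/s, 7.74 rad/s.
The lowest is 2.6 rad/s.

2.6 rad/s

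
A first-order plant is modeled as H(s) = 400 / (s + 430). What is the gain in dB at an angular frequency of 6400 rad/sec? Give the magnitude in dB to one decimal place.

-24.1 dB

|j6400 + 430| = √(6400² + 430²) = 6414
|H(j6400)| = 400 / 6414 = 0.062359
20 log₁₀(0.062359) = -24.10 dB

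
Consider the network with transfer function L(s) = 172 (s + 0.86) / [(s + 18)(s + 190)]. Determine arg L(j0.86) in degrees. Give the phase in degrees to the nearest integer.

42 deg

∠(j0.86 + 0.86) = arctan(0.86/0.86) = 45.00°
∠(j0.86 + 18) = arctan(0.86/18) = 2.74°
∠(j0.86 + 190) = arctan(0.86/190) = 0.26°
∠L(j0.86) = 45.00° − (2.74° + 0.26°) = 42.01°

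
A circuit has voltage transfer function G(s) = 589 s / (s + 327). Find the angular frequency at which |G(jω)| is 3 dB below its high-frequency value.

For a single-pole high-pass, the −3 dB point is at the pole: ω = 327 rad/s.

327 rad/s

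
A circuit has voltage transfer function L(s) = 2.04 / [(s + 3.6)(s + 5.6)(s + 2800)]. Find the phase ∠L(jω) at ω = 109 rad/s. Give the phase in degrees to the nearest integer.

-177°

∠(j109 + 3.6) = arctan(109/3.6) = 88.11°
∠(j109 + 5.6) = arctan(109/5.6) = 87.06°
∠(j109 + 2800) = arctan(109/2800) = 2.23°
∠L(j109) = − (88.11° + 87.06° + 2.23°) = -177.40°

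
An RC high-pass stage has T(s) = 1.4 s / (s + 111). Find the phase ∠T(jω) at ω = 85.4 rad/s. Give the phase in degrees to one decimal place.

52.4°

∠(j85.4) = 90.00°
∠(j85.4 + 111) = arctan(85.4/111) = 37.57°
∠T(j85.4) = 90.00° − 37.57° = 52.43°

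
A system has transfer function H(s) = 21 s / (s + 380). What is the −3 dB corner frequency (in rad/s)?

380 rad/s

For a single-pole high-pass, the −3 dB point is at the pole: ω = 380 rad/s.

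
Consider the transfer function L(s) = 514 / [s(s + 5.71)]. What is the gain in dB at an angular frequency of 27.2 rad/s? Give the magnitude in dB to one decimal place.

-3.4 dB

|j27.2 + 5.71| = √(27.2² + 5.71²) = 27.79
|j27.2| = 27.2
|L(j27.2)| = 514 / (27.79 × 27.2) = 0.67992
20 log₁₀(0.67992) = -3.35 dB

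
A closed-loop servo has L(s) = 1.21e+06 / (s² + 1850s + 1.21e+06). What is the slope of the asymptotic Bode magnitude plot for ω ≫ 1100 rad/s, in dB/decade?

With 0 zeros and 2 poles, the high-frequency asymptotic slope is 20 × (0 − 2) = -40 dB/decade.

-40 dB/decade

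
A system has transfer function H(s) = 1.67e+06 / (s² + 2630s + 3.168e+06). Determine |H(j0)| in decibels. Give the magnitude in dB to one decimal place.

-5.6 dB

H(0) = 1.67e+06 / 3.168e+06 = 0.52715
20 log₁₀(0.52715) = -5.56 dB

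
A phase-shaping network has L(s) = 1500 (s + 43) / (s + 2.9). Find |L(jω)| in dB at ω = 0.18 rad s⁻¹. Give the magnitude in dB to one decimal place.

|j0.18 + 43| = √(0.18² + 43²) = 43
|j0.18 + 2.9| = √(0.18² + 2.9²) = 2.906
|L(j0.18)| = 1500 × 43 / 2.906 = 22199
20 log₁₀(22199) = 86.93 dB

86.9 dB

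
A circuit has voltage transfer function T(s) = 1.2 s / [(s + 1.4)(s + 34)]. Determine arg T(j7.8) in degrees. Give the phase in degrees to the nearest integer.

∠(j7.8) = 90.00°
∠(j7.8 + 1.4) = arctan(7.8/1.4) = 79.82°
∠(j7.8 + 34) = arctan(7.8/34) = 12.92°
∠T(j7.8) = 90.00° − (79.82° + 12.92°) = -2.75°

-3°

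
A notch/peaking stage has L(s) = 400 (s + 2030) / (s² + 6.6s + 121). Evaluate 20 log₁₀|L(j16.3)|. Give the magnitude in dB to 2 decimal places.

73.07 dB

|j16.3 + 2030| = √(16.3² + 2030²) = 2030
|(j16.3)² + 6.6(j16.3) + 121| = |-144.69 + j107.58| = 180.3
|L(j16.3)| = 400 × 2030 / 180.3 = 4503.7
20 log₁₀(4503.7) = 73.071 dB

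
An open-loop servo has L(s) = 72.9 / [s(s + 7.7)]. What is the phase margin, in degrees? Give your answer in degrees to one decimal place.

47.7°

Gain crossover: |L(jω)| = 1 at ω ≈ 7 rad/s.
∠L(j7) = −90° − arctan(7/7.7) ≈ -132.29°
PM = 180° + (-132.29°) = 47.71°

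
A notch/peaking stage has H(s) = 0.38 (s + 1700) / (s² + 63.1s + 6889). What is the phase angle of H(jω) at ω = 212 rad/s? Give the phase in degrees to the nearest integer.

∠(j212 + 1700) = arctan(212/1700) = 7.11°
∠[(j212)² + 63.1(j212) + 6889] = ∠[-38055 + j13377] = 160.63°
∠H(j212) = 7.11° − 160.63° = -153.52°

-154°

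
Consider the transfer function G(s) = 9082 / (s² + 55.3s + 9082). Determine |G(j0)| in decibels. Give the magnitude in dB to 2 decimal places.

0.00 dB

G(0) = 9082 / 9082 = 1
20 log₁₀(1) = 0.000 dB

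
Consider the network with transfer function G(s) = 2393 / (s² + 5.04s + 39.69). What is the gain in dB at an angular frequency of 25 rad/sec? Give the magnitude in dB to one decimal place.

12.0 dB

|(j25)² + 5.04(j25) + 39.69| = |-585.31 + j126| = 598.7
|G(j25)| = 2393 / 598.7 = 3.9969
20 log₁₀(3.9969) = 12.03 dB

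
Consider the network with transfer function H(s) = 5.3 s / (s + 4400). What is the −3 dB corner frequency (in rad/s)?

For a single-pole high-pass, the −3 dB point is at the pole: ω = 4400 rad/s.

4400 rad/s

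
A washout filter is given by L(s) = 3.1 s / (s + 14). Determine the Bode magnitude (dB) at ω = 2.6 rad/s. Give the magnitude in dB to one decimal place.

-4.9 dB

|j2.6| = 2.6
|j2.6 + 14| = √(2.6² + 14²) = 14.24
|L(j2.6)| = 3.1 × 2.6 / 14.24 = 0.56604
20 log₁₀(0.56604) = -4.94 dB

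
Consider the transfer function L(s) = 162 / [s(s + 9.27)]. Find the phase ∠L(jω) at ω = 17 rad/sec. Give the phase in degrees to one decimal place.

∠(j17 + 9.27) = arctan(17/9.27) = 61.40°
∠(j17) = 90.00°
∠L(j17) = − (61.40° + 90.00°) = -151.40°

-151.4 deg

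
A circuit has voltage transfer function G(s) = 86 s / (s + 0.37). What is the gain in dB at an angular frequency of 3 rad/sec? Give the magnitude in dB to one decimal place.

38.6 dB

|j3| = 3
|j3 + 0.37| = √(3² + 0.37²) = 3.023
|G(j3)| = 86 × 3 / 3.023 = 85.353
20 log₁₀(85.353) = 38.62 dB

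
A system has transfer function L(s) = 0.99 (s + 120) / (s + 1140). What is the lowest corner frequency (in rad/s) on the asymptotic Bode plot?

Break frequencies occur at each pole and zero magnitude: 120 rad/s, 1140 rad/s.
The lowest is 120 rad/s.

120 rad/s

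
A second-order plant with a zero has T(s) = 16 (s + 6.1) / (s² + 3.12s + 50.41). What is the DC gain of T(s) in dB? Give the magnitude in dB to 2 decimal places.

T(0) = 16 × 6.1 / 50.41 = 1.9361
20 log₁₀(1.9361) = 5.739 dB

5.74 dB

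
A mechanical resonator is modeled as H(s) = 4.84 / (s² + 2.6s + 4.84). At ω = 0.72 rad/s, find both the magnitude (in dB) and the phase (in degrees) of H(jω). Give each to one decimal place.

|H| = 0.2 dB, ∠H = -23.4°

|(j0.72)² + 2.6(j0.72) + 4.84| = |4.3216 + j1.872| = 4.71
|H(j0.72)| = 4.84 / 4.71 = 1.0277
20 log₁₀(1.0277) = 0.24 dB
∠[(j0.72)² + 2.6(j0.72) + 4.84] = ∠[4.3216 + j1.872] = 23.42°
∠H(j0.72) = −23.42° = -23.42°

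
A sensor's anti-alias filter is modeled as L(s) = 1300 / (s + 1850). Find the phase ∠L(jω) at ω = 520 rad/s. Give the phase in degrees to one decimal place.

-15.7°

∠(j520 + 1850) = arctan(520/1850) = 15.70°
∠L(j520) = −15.70° = -15.70°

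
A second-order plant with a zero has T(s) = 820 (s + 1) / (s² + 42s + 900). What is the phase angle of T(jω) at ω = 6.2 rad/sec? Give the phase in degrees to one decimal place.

64.0°

∠(j6.2 + 1) = arctan(6.2/1) = 80.84°
∠[(j6.2)² + 42(j6.2) + 900] = ∠[861.56 + j260.4] = 16.82°
∠T(j6.2) = 80.84° − 16.82° = 64.02°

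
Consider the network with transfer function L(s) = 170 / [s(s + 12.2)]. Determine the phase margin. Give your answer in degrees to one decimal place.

Gain crossover: |L(jω)| = 1 at ω ≈ 10.5 rad/s.
∠L(j10.5) = −90° − arctan(10.5/12.2) ≈ -130.83°
PM = 180° + (-130.83°) = 49.17°

49.2°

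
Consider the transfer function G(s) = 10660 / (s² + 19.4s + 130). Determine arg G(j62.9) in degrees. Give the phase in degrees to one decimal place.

∠[(j62.9)² + 19.4(j62.9) + 130] = ∠[-3826.4 + j1220.3] = 162.31°
∠G(j62.9) = −162.31° = -162.31°

-162.3 deg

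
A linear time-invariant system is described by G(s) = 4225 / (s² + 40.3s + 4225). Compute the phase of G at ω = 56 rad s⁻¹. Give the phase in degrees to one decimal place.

-64.2°

∠[(j56)² + 40.3(j56) + 4225] = ∠[1089 + j2256.8] = 64.24°
∠G(j56) = −64.24° = -64.24°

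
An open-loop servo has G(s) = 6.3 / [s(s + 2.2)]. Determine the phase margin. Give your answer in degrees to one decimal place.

Gain crossover: |G(jω)| = 1 at ω ≈ 2.08 rad/s.
∠G(j2.08) = −90° − arctan(2.08/2.2) ≈ -133.40°
PM = 180° + (-133.40°) = 46.60°

46.6°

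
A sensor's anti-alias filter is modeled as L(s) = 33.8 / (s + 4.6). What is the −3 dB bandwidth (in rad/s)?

For a single-pole low-pass, the −3 dB point is at the pole: ω = 4.6 rad/s.

4.6 rad/s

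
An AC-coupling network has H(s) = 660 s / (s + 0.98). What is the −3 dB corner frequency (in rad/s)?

For a single-pole high-pass, the −3 dB point is at the pole: ω = 0.98 rad/s.

0.98 rad/s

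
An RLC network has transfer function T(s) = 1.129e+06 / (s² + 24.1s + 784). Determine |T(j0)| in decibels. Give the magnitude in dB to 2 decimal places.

63.17 dB

T(0) = 1.129e+06 / 784 = 1440.1
20 log₁₀(1440.1) = 63.168 dB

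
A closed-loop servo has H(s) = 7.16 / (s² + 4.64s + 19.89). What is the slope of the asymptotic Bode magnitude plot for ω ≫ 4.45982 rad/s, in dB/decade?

-40 dB/decade

With 0 zeros and 2 poles, the high-frequency asymptotic slope is 20 × (0 − 2) = -40 dB/decade.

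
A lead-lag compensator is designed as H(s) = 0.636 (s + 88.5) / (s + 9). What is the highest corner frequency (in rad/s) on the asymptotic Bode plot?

88.5 rad/s

Break frequencies occur at each pole and zero magnitude: 9 rad/s, 88.5 rad/s.
The highest is 88.5 rad/s.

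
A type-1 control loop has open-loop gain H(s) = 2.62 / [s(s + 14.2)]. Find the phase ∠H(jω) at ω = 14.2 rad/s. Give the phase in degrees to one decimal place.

-135.0°

∠(j14.2 + 14.2) = arctan(14.2/14.2) = 45.00°
∠(j14.2) = 90.00°
∠H(j14.2) = − (45.00° + 90.00°) = -135.00°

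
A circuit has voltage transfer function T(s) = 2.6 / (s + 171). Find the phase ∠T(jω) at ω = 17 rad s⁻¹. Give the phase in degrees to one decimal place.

∠(j17 + 171) = arctan(17/171) = 5.68°
∠T(j17) = −5.68° = -5.68°

-5.7°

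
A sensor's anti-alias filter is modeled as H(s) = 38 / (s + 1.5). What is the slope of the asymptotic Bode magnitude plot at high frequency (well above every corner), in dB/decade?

With 0 zeros and 1 pole, the high-frequency asymptotic slope is 20 × (0 − 1) = -20 dB/decade.

-20 dB/decade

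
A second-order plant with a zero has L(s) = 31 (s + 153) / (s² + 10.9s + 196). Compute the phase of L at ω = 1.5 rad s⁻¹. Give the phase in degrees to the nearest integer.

∠(j1.5 + 153) = arctan(1.5/153) = 0.56°
∠[(j1.5)² + 10.9(j1.5) + 196] = ∠[193.75 + j16.35] = 4.82°
∠L(j1.5) = 0.56° − 4.82° = -4.26°

-4°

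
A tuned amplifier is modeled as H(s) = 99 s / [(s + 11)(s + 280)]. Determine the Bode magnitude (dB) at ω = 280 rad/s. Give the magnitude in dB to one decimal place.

-12.0 dB

|j280| = 280
|j280 + 11| = √(280² + 11²) = 280.2
|j280 + 280| = √(280² + 280²) = 396
|H(j280)| = 99 × 280 / (280.2 × 396) = 0.24982
20 log₁₀(0.24982) = -12.05 dB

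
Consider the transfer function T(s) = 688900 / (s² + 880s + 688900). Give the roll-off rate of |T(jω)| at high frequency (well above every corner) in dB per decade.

-40 dB/decade

With 0 zeros and 2 poles, the high-frequency asymptotic slope is 20 × (0 − 2) = -40 dB/decade.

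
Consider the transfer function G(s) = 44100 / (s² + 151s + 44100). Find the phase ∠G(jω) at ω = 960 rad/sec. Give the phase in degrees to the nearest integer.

-171 deg

∠[(j960)² + 151(j960) + 44100] = ∠[-8.775e+05 + j1.4496e+05] = 170.62°
∠G(j960) = −170.62° = -170.62°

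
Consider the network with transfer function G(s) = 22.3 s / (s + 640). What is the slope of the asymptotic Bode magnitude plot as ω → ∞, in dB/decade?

With 1 zero and 1 pole, the high-frequency asymptotic slope is 20 × (1 − 1) = 0 dB/decade.

0 dB/decade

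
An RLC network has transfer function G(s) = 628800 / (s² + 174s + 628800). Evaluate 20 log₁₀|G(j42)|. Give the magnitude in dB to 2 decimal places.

0.02 dB

|(j42)² + 174(j42) + 628800| = |6.2704e+05 + j7308| = 6.271e+05
|G(j42)| = 628800 / 6.271e+05 = 1.0027
20 log₁₀(1.0027) = 0.024 dB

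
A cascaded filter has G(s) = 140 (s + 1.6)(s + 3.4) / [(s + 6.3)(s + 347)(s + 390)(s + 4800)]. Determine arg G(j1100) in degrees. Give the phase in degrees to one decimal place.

∠(j1100 + 1.6) = arctan(1100/1.6) = 89.92°
∠(j1100 + 3.4) = arctan(1100/3.4) = 89.82°
∠(j1100 + 6.3) = arctan(1100/6.3) = 89.67°
∠(j1100 + 347) = arctan(1100/347) = 72.49°
∠(j1100 + 390) = arctan(1100/390) = 70.48°
∠(j1100 + 4800) = arctan(1100/4800) = 12.91°
∠G(j1100) = 89.92° + 89.82° − (89.67° + 72.49° + 70.48° + 12.91°) = -65.81°

-65.8°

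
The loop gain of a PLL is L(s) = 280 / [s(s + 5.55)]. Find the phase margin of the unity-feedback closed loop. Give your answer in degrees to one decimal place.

Gain crossover: |L(jω)| = 1 at ω ≈ 16.3 rad/s.
∠L(j16.3) = −90° − arctan(16.3/5.55) ≈ -161.17°
PM = 180° + (-161.17°) = 18.83°

18.8°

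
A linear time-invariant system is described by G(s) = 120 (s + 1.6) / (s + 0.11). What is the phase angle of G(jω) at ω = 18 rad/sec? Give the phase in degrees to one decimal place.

∠(j18 + 1.6) = arctan(18/1.6) = 84.92°
∠(j18 + 0.11) = arctan(18/0.11) = 89.65°
∠G(j18) = 84.92° − 89.65° = -4.73°

-4.7°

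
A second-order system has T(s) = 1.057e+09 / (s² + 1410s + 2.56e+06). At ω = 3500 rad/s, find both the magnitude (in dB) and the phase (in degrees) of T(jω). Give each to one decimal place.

|(j3500)² + 1410(j3500) + 2.56e+06| = |-9.69e+06 + j4.935e+06| = 1.087e+07
|T(j3500)| = 1.057e+09 / 1.087e+07 = 97.202
20 log₁₀(97.202) = 39.75 dB
∠[(j3500)² + 1410(j3500) + 2.56e+06] = ∠[-9.69e+06 + j4.935e+06] = 153.01°
∠T(j3500) = −153.01° = -153.01°

|T| = 39.8 dB, ∠T = -153.0°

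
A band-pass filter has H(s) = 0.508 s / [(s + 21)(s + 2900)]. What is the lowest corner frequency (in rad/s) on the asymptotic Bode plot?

21 rad/s

Break frequencies occur at each pole and zero magnitude: 21 rad/s, 2900 rad/s.
The lowest is 21 rad/s.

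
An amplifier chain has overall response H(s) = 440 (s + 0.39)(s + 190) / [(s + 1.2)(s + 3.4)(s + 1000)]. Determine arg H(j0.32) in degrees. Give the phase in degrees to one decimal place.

∠(j0.32 + 0.39) = arctan(0.32/0.39) = 39.37°
∠(j0.32 + 190) = arctan(0.32/190) = 0.10°
∠(j0.32 + 1.2) = arctan(0.32/1.2) = 14.93°
∠(j0.32 + 3.4) = arctan(0.32/3.4) = 5.38°
∠(j0.32 + 1000) = arctan(0.32/1000) = 0.02°
∠H(j0.32) = 39.37° + 0.10° − (14.93° + 5.38° + 0.02°) = 19.14°

19.1°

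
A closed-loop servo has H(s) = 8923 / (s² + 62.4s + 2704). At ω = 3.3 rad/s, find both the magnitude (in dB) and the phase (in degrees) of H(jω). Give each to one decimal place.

|H| = 10.4 dB, ∠H = -4.4°

|(j3.3)² + 62.4(j3.3) + 2704| = |2693.1 + j205.92| = 2701
|H(j3.3)| = 8923 / 2701 = 3.3036
20 log₁₀(3.3036) = 10.38 dB
∠[(j3.3)² + 62.4(j3.3) + 2704] = ∠[2693.1 + j205.92] = 4.37°
∠H(j3.3) = −4.37° = -4.37°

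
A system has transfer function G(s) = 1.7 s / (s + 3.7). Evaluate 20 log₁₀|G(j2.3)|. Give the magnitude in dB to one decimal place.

|j2.3| = 2.3
|j2.3 + 3.7| = √(2.3² + 3.7²) = 4.357
|G(j2.3)| = 1.7 × 2.3 / 4.357 = 0.89749
20 log₁₀(0.89749) = -0.94 dB

-0.9 dB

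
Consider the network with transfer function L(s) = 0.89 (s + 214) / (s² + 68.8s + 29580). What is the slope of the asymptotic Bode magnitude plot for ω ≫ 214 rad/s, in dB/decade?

-20 dB/decade

With 1 zero and 2 poles, the high-frequency asymptotic slope is 20 × (1 − 2) = -20 dB/decade.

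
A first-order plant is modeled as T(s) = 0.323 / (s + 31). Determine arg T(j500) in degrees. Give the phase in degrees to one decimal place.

∠(j500 + 31) = arctan(500/31) = 86.45°
∠T(j500) = −86.45° = -86.45°

-86.5°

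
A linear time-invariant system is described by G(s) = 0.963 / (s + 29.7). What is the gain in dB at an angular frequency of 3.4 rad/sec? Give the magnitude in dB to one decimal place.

-29.8 dB

|j3.4 + 29.7| = √(3.4² + 29.7²) = 29.89
|G(j3.4)| = 0.963 / 29.89 = 0.032214
20 log₁₀(0.032214) = -29.84 dB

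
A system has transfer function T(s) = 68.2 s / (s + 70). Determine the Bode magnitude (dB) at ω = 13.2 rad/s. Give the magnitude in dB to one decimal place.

|j13.2| = 13.2
|j13.2 + 70| = √(13.2² + 70²) = 71.23
|T(j13.2)| = 68.2 × 13.2 / 71.23 = 12.638
20 log₁₀(12.638) = 22.03 dB

22.0 dB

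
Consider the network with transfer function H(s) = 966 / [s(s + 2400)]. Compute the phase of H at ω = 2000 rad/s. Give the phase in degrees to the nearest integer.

-130°

∠(j2000 + 2400) = arctan(2000/2400) = 39.81°
∠(j2000) = 90.00°
∠H(j2000) = − (39.81° + 90.00°) = -129.81°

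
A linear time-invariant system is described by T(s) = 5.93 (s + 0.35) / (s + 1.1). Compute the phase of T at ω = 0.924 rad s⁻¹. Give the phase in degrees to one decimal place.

29.2°

∠(j0.924 + 0.35) = arctan(0.924/0.35) = 69.25°
∠(j0.924 + 1.1) = arctan(0.924/1.1) = 40.03°
∠T(j0.924) = 69.25° − 40.03° = 29.22°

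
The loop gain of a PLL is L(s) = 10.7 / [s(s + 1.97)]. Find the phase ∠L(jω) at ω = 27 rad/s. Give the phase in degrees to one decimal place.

-175.8 deg

∠(j27 + 1.97) = arctan(27/1.97) = 85.83°
∠(j27) = 90.00°
∠L(j27) = − (85.83° + 90.00°) = -175.83°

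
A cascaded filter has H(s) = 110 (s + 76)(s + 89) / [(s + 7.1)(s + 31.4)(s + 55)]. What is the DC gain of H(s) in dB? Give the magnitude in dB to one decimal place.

H(0) = 110 × 76 × 89 / (7.1 × 31.4 × 55) = 60.68
20 log₁₀(60.68) = 35.66 dB

35.7 dB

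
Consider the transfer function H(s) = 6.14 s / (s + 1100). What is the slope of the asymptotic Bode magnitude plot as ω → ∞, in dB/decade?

With 1 zero and 1 pole, the high-frequency asymptotic slope is 20 × (1 − 1) = 0 dB/decade.

0 dB/decade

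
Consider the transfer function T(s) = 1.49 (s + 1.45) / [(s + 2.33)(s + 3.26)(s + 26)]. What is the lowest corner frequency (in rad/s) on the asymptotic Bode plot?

1.45 rad/s

Break frequencies occur at each pole and zero magnitude: 1.45 rad/s, 2.33 rad/s, 3.26 rad/s, 26 rad/s.
The lowest is 1.45 rad/s.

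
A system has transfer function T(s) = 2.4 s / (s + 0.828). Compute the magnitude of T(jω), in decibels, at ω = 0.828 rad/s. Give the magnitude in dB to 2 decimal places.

|j0.828| = 0.828
|j0.828 + 0.828| = √(0.828² + 0.828²) = 1.171
|T(j0.828)| = 2.4 × 0.828 / 1.171 = 1.6971
20 log₁₀(1.6971) = 4.594 dB

4.59 dB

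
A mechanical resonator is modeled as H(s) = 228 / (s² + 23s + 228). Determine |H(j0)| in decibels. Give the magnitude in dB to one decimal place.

H(0) = 228 / 228 = 1
20 log₁₀(1) = 0.00 dB

0.0 dB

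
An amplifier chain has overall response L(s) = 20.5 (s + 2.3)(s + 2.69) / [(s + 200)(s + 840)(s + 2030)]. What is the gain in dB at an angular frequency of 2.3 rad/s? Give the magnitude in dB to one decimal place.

|j2.3 + 2.3| = √(2.3² + 2.3²) = 3.253
|j2.3 + 2.69| = √(2.3² + 2.69²) = 3.539
|j2.3 + 200| = √(2.3² + 200²) = 200
|j2.3 + 840| = √(2.3² + 840²) = 840
|j2.3 + 2030| = √(2.3² + 2030²) = 2030
|L(j2.3)| = 20.5 × 3.253 × 3.539 / (200 × 840 × 2030) = 6.9194e-07
20 log₁₀(6.9194e-07) = -123.20 dB

-123.2 dB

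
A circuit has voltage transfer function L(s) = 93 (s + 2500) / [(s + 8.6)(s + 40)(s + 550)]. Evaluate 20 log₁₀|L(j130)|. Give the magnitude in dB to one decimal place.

-32.7 dB

|j130 + 2500| = √(130² + 2500²) = 2503
|j130 + 8.6| = √(130² + 8.6²) = 130.3
|j130 + 40| = √(130² + 40²) = 136
|j130 + 550| = √(130² + 550²) = 565.2
|L(j130)| = 93 × 2503 / (130.3 × 136 × 565.2) = 0.023247
20 log₁₀(0.023247) = -32.67 dB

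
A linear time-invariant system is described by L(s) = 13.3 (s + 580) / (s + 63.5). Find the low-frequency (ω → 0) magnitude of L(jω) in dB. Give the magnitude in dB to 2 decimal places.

L(0) = 13.3 × 580 / 63.5 = 121.48
20 log₁₀(121.48) = 41.690 dB

41.69 dB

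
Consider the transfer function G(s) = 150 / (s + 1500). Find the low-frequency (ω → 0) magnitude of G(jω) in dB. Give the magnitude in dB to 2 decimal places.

G(0) = 150 / 1500 = 0.1
20 log₁₀(0.1) = -20.000 dB

-20.00 dB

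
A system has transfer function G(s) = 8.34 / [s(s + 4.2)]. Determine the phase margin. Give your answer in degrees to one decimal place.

Gain crossover: |G(jω)| = 1 at ω ≈ 1.82 rad s⁻¹.
∠G(j1.82) = −90° − arctan(1.82/4.2) ≈ -113.45°
PM = 180° + (-113.45°) = 66.55°

66.6°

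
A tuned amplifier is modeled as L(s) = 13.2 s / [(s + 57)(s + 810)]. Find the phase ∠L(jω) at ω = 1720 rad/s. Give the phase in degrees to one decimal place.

∠(j1720) = 90.00°
∠(j1720 + 57) = arctan(1720/57) = 88.10°
∠(j1720 + 810) = arctan(1720/810) = 64.78°
∠L(j1720) = 90.00° − (88.10° + 64.78°) = -62.88°

-62.9 deg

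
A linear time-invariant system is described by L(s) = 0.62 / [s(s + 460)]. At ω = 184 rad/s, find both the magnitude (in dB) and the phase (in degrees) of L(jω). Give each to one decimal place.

|j184 + 460| = √(184² + 460²) = 495.4
|j184| = 184
|L(j184)| = 0.62 / (495.4 × 184) = 6.8012e-06
20 log₁₀(6.8012e-06) = -103.35 dB
∠(j184 + 460) = arctan(184/460) = 21.80°
∠(j184) = 90.00°
∠L(j184) = − (21.80° + 90.00°) = -111.80°

|L| = -103.3 dB, ∠L = -111.8°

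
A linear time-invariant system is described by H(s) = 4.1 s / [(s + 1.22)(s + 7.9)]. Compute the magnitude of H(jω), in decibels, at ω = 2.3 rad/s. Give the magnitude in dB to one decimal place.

|j2.3| = 2.3
|j2.3 + 1.22| = √(2.3² + 1.22²) = 2.604
|j2.3 + 7.9| = √(2.3² + 7.9²) = 8.228
|H(j2.3)| = 4.1 × 2.3 / (2.604 × 8.228) = 0.4402
20 log₁₀(0.4402) = -7.13 dB

-7.1 dB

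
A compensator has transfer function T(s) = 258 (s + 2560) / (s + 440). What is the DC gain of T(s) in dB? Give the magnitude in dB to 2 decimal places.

T(0) = 258 × 2560 / 440 = 1501.1
20 log₁₀(1501.1) = 63.528 dB

63.53 dB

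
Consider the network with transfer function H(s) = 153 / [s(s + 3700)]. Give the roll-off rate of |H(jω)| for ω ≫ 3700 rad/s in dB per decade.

-40 dB/decade

With 0 zeros and 2 poles, the high-frequency asymptotic slope is 20 × (0 − 2) = -40 dB/decade.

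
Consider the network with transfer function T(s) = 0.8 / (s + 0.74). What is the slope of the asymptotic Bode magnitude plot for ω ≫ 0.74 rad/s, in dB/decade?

With 0 zeros and 1 pole, the high-frequency asymptotic slope is 20 × (0 − 1) = -20 dB/decade.

-20 dB/decade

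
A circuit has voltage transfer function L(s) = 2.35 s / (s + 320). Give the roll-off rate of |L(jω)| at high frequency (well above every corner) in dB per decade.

With 1 zero and 1 pole, the high-frequency asymptotic slope is 20 × (1 − 1) = 0 dB/decade.

0 dB/decade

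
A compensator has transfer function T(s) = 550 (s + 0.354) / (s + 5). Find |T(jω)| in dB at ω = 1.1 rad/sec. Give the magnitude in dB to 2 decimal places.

|j1.1 + 0.354| = √(1.1² + 0.354²) = 1.156
|j1.1 + 5| = √(1.1² + 5²) = 5.12
|T(j1.1)| = 550 × 1.156 / 5.12 = 124.14
20 log₁₀(124.14) = 41.878 dB

41.88 dB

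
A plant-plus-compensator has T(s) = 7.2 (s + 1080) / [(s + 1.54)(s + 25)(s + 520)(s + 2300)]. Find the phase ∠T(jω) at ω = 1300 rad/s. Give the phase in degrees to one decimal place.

-226.2°

∠(j1300 + 1080) = arctan(1300/1080) = 50.28°
∠(j1300 + 1.54) = arctan(1300/1.54) = 89.93°
∠(j1300 + 25) = arctan(1300/25) = 88.90°
∠(j1300 + 520) = arctan(1300/520) = 68.20°
∠(j1300 + 2300) = arctan(1300/2300) = 29.48°
∠T(j1300) = 50.28° − (89.93° + 88.90° + 68.20° + 29.48°) = -226.22°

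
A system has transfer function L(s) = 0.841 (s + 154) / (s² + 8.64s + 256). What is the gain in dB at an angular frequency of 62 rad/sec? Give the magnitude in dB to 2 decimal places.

|j62 + 154| = √(62² + 154²) = 166
|(j62)² + 8.64(j62) + 256| = |-3588 + j535.68| = 3628
|L(j62)| = 0.841 × 166 / 3628 = 0.038485
20 log₁₀(0.038485) = -28.294 dB

-28.29 dB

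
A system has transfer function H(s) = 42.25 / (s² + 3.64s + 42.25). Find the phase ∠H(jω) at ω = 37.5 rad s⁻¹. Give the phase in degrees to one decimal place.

-174.3 deg

∠[(j37.5)² + 3.64(j37.5) + 42.25] = ∠[-1364 + j136.5] = 174.29°
∠H(j37.5) = −174.29° = -174.29°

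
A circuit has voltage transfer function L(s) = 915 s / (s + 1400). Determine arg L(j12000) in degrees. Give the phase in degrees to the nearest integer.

∠(j12000) = 90.00°
∠(j12000 + 1400) = arctan(12000/1400) = 83.35°
∠L(j12000) = 90.00° − 83.35° = 6.65°

7 deg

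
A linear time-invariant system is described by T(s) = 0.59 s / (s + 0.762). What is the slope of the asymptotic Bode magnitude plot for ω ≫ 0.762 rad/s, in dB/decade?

0 dB/decade

With 1 zero and 1 pole, the high-frequency asymptotic slope is 20 × (1 − 1) = 0 dB/decade.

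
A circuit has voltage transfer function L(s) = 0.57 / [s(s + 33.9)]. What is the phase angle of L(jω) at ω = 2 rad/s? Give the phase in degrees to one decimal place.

∠(j2 + 33.9) = arctan(2/33.9) = 3.38°
∠(j2) = 90.00°
∠L(j2) = − (3.38° + 90.00°) = -93.38°

-93.4°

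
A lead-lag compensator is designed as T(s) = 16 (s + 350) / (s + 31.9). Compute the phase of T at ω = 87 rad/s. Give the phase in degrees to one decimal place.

-55.9°

∠(j87 + 350) = arctan(87/350) = 13.96°
∠(j87 + 31.9) = arctan(87/31.9) = 69.86°
∠T(j87) = 13.96° − 69.86° = -55.90°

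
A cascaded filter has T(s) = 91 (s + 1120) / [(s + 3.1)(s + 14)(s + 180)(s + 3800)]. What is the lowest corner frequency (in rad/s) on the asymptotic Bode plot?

3.1 rad/s

Break frequencies occur at each pole and zero magnitude: 3.1 rad/s, 14 rad/s, 180 rad/s, 1120 rad/s, 3800 rad/s.
The lowest is 3.1 rad/s.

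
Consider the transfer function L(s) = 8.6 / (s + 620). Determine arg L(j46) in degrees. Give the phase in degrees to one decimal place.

-4.2°

∠(j46 + 620) = arctan(46/620) = 4.24°
∠L(j46) = −4.24° = -4.24°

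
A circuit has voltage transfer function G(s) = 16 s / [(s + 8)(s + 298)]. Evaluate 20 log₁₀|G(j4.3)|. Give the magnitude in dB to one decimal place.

|j4.3| = 4.3
|j4.3 + 8| = √(4.3² + 8²) = 9.082
|j4.3 + 298| = √(4.3² + 298²) = 298
|G(j4.3)| = 16 × 4.3 / (9.082 × 298) = 0.025417
20 log₁₀(0.025417) = -31.90 dB

-31.9 dB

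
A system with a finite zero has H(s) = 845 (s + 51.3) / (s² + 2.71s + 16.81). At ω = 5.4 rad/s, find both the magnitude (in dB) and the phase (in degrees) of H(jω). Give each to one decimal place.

|j5.4 + 51.3| = √(5.4² + 51.3²) = 51.58
|(j5.4)² + 2.71(j5.4) + 16.81| = |-12.35 + j14.634| = 19.15
|H(j5.4)| = 845 × 51.58 / 19.15 = 2276.3
20 log₁₀(2276.3) = 67.14 dB
∠(j5.4 + 51.3) = arctan(5.4/51.3) = 6.01°
∠[(j5.4)² + 2.71(j5.4) + 16.81] = ∠[-12.35 + j14.634] = 130.16°
∠H(j5.4) = 6.01° − 130.16° = -124.15°

|H| = 67.1 dB, ∠H = -124.2°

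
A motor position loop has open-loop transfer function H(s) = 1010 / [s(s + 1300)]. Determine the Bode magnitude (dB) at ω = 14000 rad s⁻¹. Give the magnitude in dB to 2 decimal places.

|j14000 + 1300| = √(14000² + 1300²) = 1.406e+04
|j14000| = 1.4e+04
|H(j14000)| = 1010 / (1.406e+04 × 1.4e+04) = 5.131e-06
20 log₁₀(5.131e-06) = -105.796 dB

-105.80 dB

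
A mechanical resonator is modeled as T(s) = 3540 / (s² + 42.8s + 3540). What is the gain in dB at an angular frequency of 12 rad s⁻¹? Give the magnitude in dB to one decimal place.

0.3 dB

|(j12)² + 42.8(j12) + 3540| = |3396 + j513.6| = 3435
|T(j12)| = 3540 / 3435 = 1.0307
20 log₁₀(1.0307) = 0.26 dB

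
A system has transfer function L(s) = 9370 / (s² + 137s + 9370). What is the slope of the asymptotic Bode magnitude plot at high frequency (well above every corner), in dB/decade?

-40 dB/decade

With 0 zeros and 2 poles, the high-frequency asymptotic slope is 20 × (0 − 2) = -40 dB/decade.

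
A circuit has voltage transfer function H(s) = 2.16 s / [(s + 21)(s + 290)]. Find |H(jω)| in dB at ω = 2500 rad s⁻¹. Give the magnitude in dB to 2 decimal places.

-61.33 dB

|j2500| = 2500
|j2500 + 21| = √(2500² + 21²) = 2500
|j2500 + 290| = √(2500² + 290²) = 2517
|H(j2500)| = 2.16 × 2500 / (2500 × 2517) = 0.00085821
20 log₁₀(0.00085821) = -61.328 dB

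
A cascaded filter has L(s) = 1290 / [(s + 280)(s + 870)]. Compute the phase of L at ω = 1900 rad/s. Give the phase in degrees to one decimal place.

∠(j1900 + 280) = arctan(1900/280) = 81.62°
∠(j1900 + 870) = arctan(1900/870) = 65.40°
∠L(j1900) = − (81.62° + 65.40°) = -147.01°

-147.0°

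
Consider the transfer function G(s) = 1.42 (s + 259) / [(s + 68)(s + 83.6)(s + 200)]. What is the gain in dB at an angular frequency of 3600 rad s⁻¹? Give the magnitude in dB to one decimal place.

-139.2 dB

|j3600 + 259| = √(3600² + 259²) = 3609
|j3600 + 68| = √(3600² + 68²) = 3601
|j3600 + 83.6| = √(3600² + 83.6²) = 3601
|j3600 + 200| = √(3600² + 200²) = 3606
|G(j3600)| = 1.42 × 3609 / (3601 × 3601 × 3606) = 1.0963e-07
20 log₁₀(1.0963e-07) = -139.20 dB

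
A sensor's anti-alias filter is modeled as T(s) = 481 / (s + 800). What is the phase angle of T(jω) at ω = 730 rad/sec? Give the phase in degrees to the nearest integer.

∠(j730 + 800) = arctan(730/800) = 42.38°
∠T(j730) = −42.38° = -42.38°

-42°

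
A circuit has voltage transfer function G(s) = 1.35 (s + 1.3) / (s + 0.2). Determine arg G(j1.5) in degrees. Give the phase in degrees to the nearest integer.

∠(j1.5 + 1.3) = arctan(1.5/1.3) = 49.09°
∠(j1.5 + 0.2) = arctan(1.5/0.2) = 82.41°
∠G(j1.5) = 49.09° − 82.41° = -33.32°

-33 deg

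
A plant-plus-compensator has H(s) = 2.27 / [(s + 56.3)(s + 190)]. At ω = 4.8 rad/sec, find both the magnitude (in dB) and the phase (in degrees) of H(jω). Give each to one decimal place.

|j4.8 + 56.3| = √(4.8² + 56.3²) = 56.5
|j4.8 + 190| = √(4.8² + 190²) = 190.1
|H(j4.8)| = 2.27 / (56.5 × 190.1) = 0.00021137
20 log₁₀(0.00021137) = -73.50 dB
∠(j4.8 + 56.3) = arctan(4.8/56.3) = 4.87°
∠(j4.8 + 190) = arctan(4.8/190) = 1.45°
∠H(j4.8) = − (4.87° + 1.45°) = -6.32°

|H| = -73.5 dB, ∠H = -6.3 deg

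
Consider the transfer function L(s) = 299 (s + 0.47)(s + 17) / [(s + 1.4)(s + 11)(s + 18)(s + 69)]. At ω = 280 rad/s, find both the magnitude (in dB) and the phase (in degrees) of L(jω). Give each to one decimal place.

|j280 + 0.47| = √(280² + 0.47²) = 280
|j280 + 17| = √(280² + 17²) = 280.5
|j280 + 1.4| = √(280² + 1.4²) = 280
|j280 + 11| = √(280² + 11²) = 280.2
|j280 + 18| = √(280² + 18²) = 280.6
|j280 + 69| = √(280² + 69²) = 288.4
|L(j280)| = 299 × 280 × 280.5 / (280 × 280.2 × 280.6 × 288.4) = 0.0036993
20 log₁₀(0.0036993) = -48.64 dB
∠(j280 + 0.47) = arctan(280/0.47) = 89.90°
∠(j280 + 17) = arctan(280/17) = 86.53°
∠(j280 + 1.4) = arctan(280/1.4) = 89.71°
∠(j280 + 11) = arctan(280/11) = 87.75°
∠(j280 + 18) = arctan(280/18) = 86.32°
∠(j280 + 69) = arctan(280/69) = 76.16°
∠L(j280) = 89.90° + 86.53° − (89.71° + 87.75° + 86.32° + 76.16°) = -163.51°

|L| = -48.6 dB, ∠L = -163.5°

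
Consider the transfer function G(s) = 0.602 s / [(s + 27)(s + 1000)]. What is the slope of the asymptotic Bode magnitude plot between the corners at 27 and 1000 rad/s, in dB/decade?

In this band the factors already past their corner are: 1 differentiator zero, pole at 27; net slope = 0 dB/decade.

0 dB/decade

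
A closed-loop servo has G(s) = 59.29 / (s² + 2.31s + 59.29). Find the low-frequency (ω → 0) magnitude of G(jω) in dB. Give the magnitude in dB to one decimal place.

G(0) = 59.29 / 59.29 = 1
20 log₁₀(1) = 0.00 dB

0.0 dB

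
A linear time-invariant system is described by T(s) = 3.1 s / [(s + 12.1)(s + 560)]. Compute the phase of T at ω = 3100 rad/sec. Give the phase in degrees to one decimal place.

-79.5 deg

∠(j3100) = 90.00°
∠(j3100 + 12.1) = arctan(3100/12.1) = 89.78°
∠(j3100 + 560) = arctan(3100/560) = 79.76°
∠T(j3100) = 90.00° − (89.78° + 79.76°) = -79.54°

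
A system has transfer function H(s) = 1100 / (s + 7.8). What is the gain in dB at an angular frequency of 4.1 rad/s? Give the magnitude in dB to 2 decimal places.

41.93 dB

|j4.1 + 7.8| = √(4.1² + 7.8²) = 8.812
|H(j4.1)| = 1100 / 8.812 = 124.83
20 log₁₀(124.83) = 41.926 dB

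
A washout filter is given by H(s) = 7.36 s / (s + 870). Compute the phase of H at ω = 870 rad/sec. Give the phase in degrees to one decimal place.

45.0°

∠(j870) = 90.00°
∠(j870 + 870) = arctan(870/870) = 45.00°
∠H(j870) = 90.00° − 45.00° = 45.00°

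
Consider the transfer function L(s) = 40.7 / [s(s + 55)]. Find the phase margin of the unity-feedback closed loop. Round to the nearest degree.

89°

Gain crossover: |L(jω)| = 1 at ω ≈ 0.74 rad/s.
∠L(j0.74) = −90° − arctan(0.74/55) ≈ -90.77°
PM = 180° + (-90.77°) = 89.23°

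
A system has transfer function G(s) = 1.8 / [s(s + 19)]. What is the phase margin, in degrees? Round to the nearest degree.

90°

Gain crossover: |G(jω)| = 1 at ω ≈ 0.0947 rad s⁻¹.
∠G(j0.0947) = −90° − arctan(0.0947/19) ≈ -90.29°
PM = 180° + (-90.29°) = 89.71°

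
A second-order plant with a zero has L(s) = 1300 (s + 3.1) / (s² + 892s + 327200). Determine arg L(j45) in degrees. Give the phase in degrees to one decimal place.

∠(j45 + 3.1) = arctan(45/3.1) = 86.06°
∠[(j45)² + 892(j45) + 327200] = ∠[3.2518e+05 + j40140] = 7.04°
∠L(j45) = 86.06° − 7.04° = 79.02°

79.0°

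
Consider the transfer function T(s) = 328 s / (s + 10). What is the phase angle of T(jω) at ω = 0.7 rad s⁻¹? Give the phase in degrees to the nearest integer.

∠(j0.7) = 90.00°
∠(j0.7 + 10) = arctan(0.7/10) = 4.00°
∠T(j0.7) = 90.00° − 4.00° = 86.00°

86°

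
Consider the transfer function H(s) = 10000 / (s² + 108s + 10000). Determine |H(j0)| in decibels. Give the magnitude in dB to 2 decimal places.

H(0) = 10000 / 10000 = 1
20 log₁₀(1) = 0.000 dB

0.00 dB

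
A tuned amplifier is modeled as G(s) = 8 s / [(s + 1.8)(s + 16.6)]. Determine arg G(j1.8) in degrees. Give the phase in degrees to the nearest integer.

39°

∠(j1.8) = 90.00°
∠(j1.8 + 1.8) = arctan(1.8/1.8) = 45.00°
∠(j1.8 + 16.6) = arctan(1.8/16.6) = 6.19°
∠G(j1.8) = 90.00° − (45.00° + 6.19°) = 38.81°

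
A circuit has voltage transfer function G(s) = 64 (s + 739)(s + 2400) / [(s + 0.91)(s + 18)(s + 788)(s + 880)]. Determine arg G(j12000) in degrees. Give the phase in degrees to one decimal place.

-186.8°

∠(j12000 + 739) = arctan(12000/739) = 86.48°
∠(j12000 + 2400) = arctan(12000/2400) = 78.69°
∠(j12000 + 0.91) = arctan(12000/0.91) = 90.00°
∠(j12000 + 18) = arctan(12000/18) = 89.91°
∠(j12000 + 788) = arctan(12000/788) = 86.24°
∠(j12000 + 880) = arctan(12000/880) = 85.81°
∠G(j12000) = 86.48° + 78.69° − (90.00° + 89.91° + 86.24° + 85.81°) = -186.79°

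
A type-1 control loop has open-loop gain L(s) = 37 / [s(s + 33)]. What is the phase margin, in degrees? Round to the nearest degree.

Gain crossover: |L(jω)| = 1 at ω ≈ 1.12 rad s⁻¹.
∠L(j1.12) = −90° − arctan(1.12/33) ≈ -91.94°
PM = 180° + (-91.94°) = 88.06°

88°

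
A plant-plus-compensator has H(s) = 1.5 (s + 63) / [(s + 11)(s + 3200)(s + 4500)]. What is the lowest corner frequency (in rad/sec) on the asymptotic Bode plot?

11 rad/sec

Break frequencies occur at each pole and zero magnitude: 11 rad/sec, 63 rad/sec, 3200 rad/sec, 4500 rad/sec.
The lowest is 11 rad/sec.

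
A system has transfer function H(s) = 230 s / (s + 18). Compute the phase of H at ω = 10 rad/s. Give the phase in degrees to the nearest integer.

61°

∠(j10) = 90.00°
∠(j10 + 18) = arctan(10/18) = 29.05°
∠H(j10) = 90.00° − 29.05° = 60.95°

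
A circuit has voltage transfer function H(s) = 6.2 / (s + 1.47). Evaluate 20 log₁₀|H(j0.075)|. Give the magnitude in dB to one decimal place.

|j0.075 + 1.47| = √(0.075² + 1.47²) = 1.472
|H(j0.075)| = 6.2 / 1.472 = 4.2122
20 log₁₀(4.2122) = 12.49 dB

12.5 dB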